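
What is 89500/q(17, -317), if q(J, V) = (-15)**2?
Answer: 3580/9 ≈ 397.78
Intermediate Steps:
q(J, V) = 225
89500/q(17, -317) = 89500/225 = 89500*(1/225) = 3580/9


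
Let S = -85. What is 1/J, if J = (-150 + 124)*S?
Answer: 1/2210 ≈ 0.00045249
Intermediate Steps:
J = 2210 (J = (-150 + 124)*(-85) = -26*(-85) = 2210)
1/J = 1/2210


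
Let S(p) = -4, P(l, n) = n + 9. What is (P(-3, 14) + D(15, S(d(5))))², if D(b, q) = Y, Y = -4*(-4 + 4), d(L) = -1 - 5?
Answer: 529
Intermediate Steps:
d(L) = -6
P(l, n) = 9 + n
Y = 0 (Y = -4*0 = 0)
D(b, q) = 0
(P(-3, 14) + D(15, S(d(5))))² = ((9 + 14) + 0)² = (23 + 0)² = 23² = 529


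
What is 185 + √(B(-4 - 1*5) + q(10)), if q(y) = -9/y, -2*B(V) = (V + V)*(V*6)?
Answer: 185 + 3*I*√5410/10 ≈ 185.0 + 22.066*I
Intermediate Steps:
B(V) = -6*V² (B(V) = -(V + V)*V*6/2 = -2*V*6*V/2 = -6*V²)
185 + √(B(-4 - 1*5) + q(10)) = 185 + √(-6*(-4 - 1*5)² - 9/10) = 185 + √(-6*(-4 - 5)² - 9*⅒) = 185 + √(-6*(-9)² - 9/10) = 185 + √(-6*81 - 9/10) = 185 + √(-486 - 9/10) = 185 + √(-4869/10) = 185 + 3*I*√5410/10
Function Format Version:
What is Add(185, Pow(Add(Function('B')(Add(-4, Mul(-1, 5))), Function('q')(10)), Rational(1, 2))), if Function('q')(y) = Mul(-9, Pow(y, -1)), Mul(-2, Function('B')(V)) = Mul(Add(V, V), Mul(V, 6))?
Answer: Add(185, Mul(Rational(3, 10), I, Pow(5410, Rational(1, 2)))) ≈ Add(185.00, Mul(22.066, I))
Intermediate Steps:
Function('B')(V) = Mul(-6, Pow(V, 2)) (Function('B')(V) = Mul(Rational(-1, 2), Mul(Add(V, V), Mul(V, 6))) = Mul(Rational(-1, 2), Mul(Mul(2, V), Mul(6, V))) = Mul(Rational(-1, 2), Mul(12, Pow(V, 2))) = Mul(-6, Pow(V, 2)))
Add(185, Pow(Add(Function('B')(Add(-4, Mul(-1, 5))), Function('q')(10)), Rational(1, 2))) = Add(185, Pow(Add(Mul(-6, Pow(Add(-4, Mul(-1, 5)), 2)), Mul(-9, Pow(10, -1))), Rational(1, 2))) = Add(185, Pow(Add(Mul(-6, Pow(Add(-4, -5), 2)), Mul(-9, Rational(1, 10))), Rational(1, 2))) = Add(185, Pow(Add(Mul(-6, Pow(-9, 2)), Rational(-9, 10)), Rational(1, 2))) = Add(185, Pow(Add(Mul(-6, 81), Rational(-9, 10)), Rational(1, 2))) = Add(185, Pow(Add(-486, Rational(-9, 10)), Rational(1, 2))) = Add(185, Pow(Rational(-4869, 10), Rational(1, 2))) = Add(185, Mul(Rational(3, 10), I, Pow(5410, Rational(1, 2))))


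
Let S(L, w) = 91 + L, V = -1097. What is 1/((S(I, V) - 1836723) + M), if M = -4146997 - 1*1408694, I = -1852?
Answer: -1/7394175 ≈ -1.3524e-7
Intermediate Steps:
M = -5555691 (M = -4146997 - 1408694 = -5555691)
1/((S(I, V) - 1836723) + M) = 1/(((91 - 1852) - 1836723) - 5555691) = 1/((-1761 - 1836723) - 5555691) = 1/(-1838484 - 5555691) = 1/(-7394175) = -1/7394175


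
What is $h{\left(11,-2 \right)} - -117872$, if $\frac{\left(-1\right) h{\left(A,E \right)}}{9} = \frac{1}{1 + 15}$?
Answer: $\frac{1885943}{16} \approx 1.1787 \cdot 10^{5}$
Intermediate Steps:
$h{\left(A,E \right)} = - \frac{9}{16}$ ($h{\left(A,E \right)} = - \frac{9}{1 + 15} = - \frac{9}{16}$)
$h{\left(11,-2 \right)} - -117872 = - \frac{9}{16} - -117872 = - \frac{9}{16} + 117872 = \frac{1885943}{16}$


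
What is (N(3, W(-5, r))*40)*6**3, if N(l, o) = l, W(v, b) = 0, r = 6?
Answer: 25920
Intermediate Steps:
(N(3, W(-5, r))*40)*6**3 = (3*40)*6**3 = 120*216 = 25920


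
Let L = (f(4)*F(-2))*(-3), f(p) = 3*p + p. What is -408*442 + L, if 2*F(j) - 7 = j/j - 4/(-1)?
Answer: -180624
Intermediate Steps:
f(p) = 4*p
F(j) = 6 (F(j) = 7/2 + (j/j - 4/(-1))/2 = 7/2 + (1 - 4*(-1))/2 = 7/2 + (1 + 4)/2 = 7/2 + (½)*5 = 7/2 + 5/2 = 6)
L = -288 (L = ((4*4)*6)*(-3) = (16*6)*(-3) = 96*(-3) = -288)
-408*442 + L = -408*442 - 288 = -180336 - 288 = -180624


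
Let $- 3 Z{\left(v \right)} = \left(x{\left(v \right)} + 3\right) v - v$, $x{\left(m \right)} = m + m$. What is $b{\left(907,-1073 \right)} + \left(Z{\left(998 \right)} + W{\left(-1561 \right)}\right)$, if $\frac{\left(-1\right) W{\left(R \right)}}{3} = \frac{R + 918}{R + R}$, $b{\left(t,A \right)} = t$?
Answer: $- \frac{2072263771}{3122} \approx -6.6376 \cdot 10^{5}$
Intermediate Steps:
$x{\left(m \right)} = 2 m$
$W{\left(R \right)} = - \frac{3 \left(918 + R\right)}{2 R}$ ($W{\left(R \right)} = - 3 \frac{R + 918}{R + R} = - 3 \frac{918 + R}{2 R} = - \frac{3 \left(918 + R\right)}{2 R}$)
$Z{\left(v \right)} = \frac{v}{3} - \frac{v \left(3 + 2 v\right)}{3}$ ($Z{\left(v \right)} = - \frac{\left(2 v + 3\right) v - v}{3} = - \frac{\left(3 + 2 v\right) v - v}{3} = - \frac{v \left(3 + 2 v\right) - v}{3} = - \frac{- v + v \left(3 + 2 v\right)}{3} = \frac{v}{3} - \frac{v \left(3 + 2 v\right)}{3}$)
$b{\left(907,-1073 \right)} + \left(Z{\left(998 \right)} + W{\left(-1561 \right)}\right) = 907 - \left(\frac{3}{2} - \frac{1377}{1561} + \frac{1996 \left(1 + 998\right)}{3}\right) = 907 - \left(\frac{1929}{3122} + \frac{1996}{3} \cdot 999\right) = 907 + \left(-664668 + \left(- \frac{3}{2} + \frac{1377}{1561}\right)\right) = 907 - \frac{2075095425}{3122} = - \frac{2072263771}{3122}$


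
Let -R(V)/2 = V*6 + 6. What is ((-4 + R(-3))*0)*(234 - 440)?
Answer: 0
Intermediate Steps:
R(V) = -12 - 12*V (R(V) = -2*(V*6 + 6) = -2*(6*V + 6) = -2*(6 + 6*V) = -12 - 12*V)
((-4 + R(-3))*0)*(234 - 440) = ((-4 + (-12 - 12*(-3)))*0)*(234 - 440) = ((-4 + (-12 + 36))*0)*(-206) = ((-4 + 24)*0)*(-206) = (20*0)*(-206) = 0*(-206) = 0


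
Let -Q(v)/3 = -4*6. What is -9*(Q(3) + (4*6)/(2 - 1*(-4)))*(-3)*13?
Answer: 26676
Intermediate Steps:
Q(v) = 72 (Q(v) = -(-12)*6 = -3*(-24) = 72)
-9*(Q(3) + (4*6)/(2 - 1*(-4)))*(-3)*13 = -9*(72 + (4*6)/(2 - 1*(-4)))*(-3)*13 = -9*(72 + 24/(2 + 4))*(-3)*13 = -9*(72 + 24/6)*(-3)*13 = -9*(72 + 24*(⅙))*(-3)*13 = -9*(72 + 4)*(-3)*13 = -684*(-3)*13 = -9*(-228)*13 = 2052*13 = 26676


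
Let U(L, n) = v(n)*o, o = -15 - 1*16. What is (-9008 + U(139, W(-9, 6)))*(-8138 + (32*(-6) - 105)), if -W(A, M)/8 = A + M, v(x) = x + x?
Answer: 88533760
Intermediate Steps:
v(x) = 2*x
o = -31 (o = -15 - 16 = -31)
W(A, M) = -8*A - 8*M (W(A, M) = -8*(A + M) = -8*A - 8*M)
U(L, n) = -62*n (U(L, n) = (2*n)*(-31) = -62*n)
(-9008 + U(139, W(-9, 6)))*(-8138 + (32*(-6) - 105)) = (-9008 - 62*(-8*(-9) - 8*6))*(-8138 + (32*(-6) - 105)) = (-9008 - 62*(72 - 48))*(-8138 + (-192 - 105)) = (-9008 - 62*24)*(-8138 - 297) = (-9008 - 1488)*(-8435) = -10496*(-8435) = 88533760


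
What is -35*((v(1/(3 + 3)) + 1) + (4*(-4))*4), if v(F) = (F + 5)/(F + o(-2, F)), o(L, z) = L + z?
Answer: 4627/2 ≈ 2313.5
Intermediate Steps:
v(F) = (5 + F)/(-2 + 2*F) (v(F) = (F + 5)/(F + (-2 + F)) = (5 + F)/(-2 + 2*F))
-35*((v(1/(3 + 3)) + 1) + (4*(-4))*4) = -35*(((5 + 1/(3 + 3))/(2*(-1 + 1/(3 + 3))) + 1) + (4*(-4))*4) = -35*(((5 + 1/6)/(2*(-1 + 1/6)) + 1) - 16*4) = -35*(((5 + ⅙)/(2*(-1 + ⅙)) + 1) - 64) = -35*(((½)*(31/6)/(-⅚) + 1) - 64) = -35*(((½)*(-6/5)*(31/6) + 1) - 64) = -35*((-31/10 + 1) - 64) = -35*(-21/10 - 64) = -35*(-661/10) = 4627/2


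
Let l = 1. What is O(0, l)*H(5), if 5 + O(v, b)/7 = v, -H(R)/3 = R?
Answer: 525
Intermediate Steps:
H(R) = -3*R
O(v, b) = -35 + 7*v
O(0, l)*H(5) = (-35 + 7*0)*(-3*5) = (-35 + 0)*(-15) = -35*(-15) = 525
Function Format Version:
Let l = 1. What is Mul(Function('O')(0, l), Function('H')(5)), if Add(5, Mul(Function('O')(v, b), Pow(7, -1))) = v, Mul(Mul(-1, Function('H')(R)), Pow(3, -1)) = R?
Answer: 525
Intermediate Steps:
Function('H')(R) = Mul(-3, R)
Function('O')(v, b) = Add(-35, Mul(7, v))
Mul(Function('O')(0, l), Function('H')(5)) = Mul(Add(-35, Mul(7, 0)), Mul(-3, 5)) = Mul(Add(-35, 0), -15) = Mul(-35, -15) = 525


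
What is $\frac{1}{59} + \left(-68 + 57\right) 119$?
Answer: $- \frac{77230}{59} \approx -1309.0$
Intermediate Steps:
$\frac{1}{59} + \left(-68 + 57\right) 119 = \frac{1}{59} - 1309 = - \frac{77230}{59}$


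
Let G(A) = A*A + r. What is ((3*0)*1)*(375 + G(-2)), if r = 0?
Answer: 0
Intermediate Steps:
G(A) = A² (G(A) = A*A + 0 = A² + 0 = A²)
((3*0)*1)*(375 + G(-2)) = ((3*0)*1)*(375 + (-2)²) = (0*1)*(375 + 4) = 0*379 = 0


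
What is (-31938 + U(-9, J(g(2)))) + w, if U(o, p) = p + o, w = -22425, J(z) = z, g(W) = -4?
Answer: -54376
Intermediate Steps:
U(o, p) = o + p
(-31938 + U(-9, J(g(2)))) + w = (-31938 + (-9 - 4)) - 22425 = (-31938 - 13) - 22425 = -31951 - 22425 = -54376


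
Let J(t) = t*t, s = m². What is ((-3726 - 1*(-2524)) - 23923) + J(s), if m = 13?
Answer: 3436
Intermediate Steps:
s = 169 (s = 13² = 169)
J(t) = t²
((-3726 - 1*(-2524)) - 23923) + J(s) = ((-3726 - 1*(-2524)) - 23923) + 169² = ((-3726 + 2524) - 23923) + 28561 = (-1202 - 23923) + 28561 = -25125 + 28561 = 3436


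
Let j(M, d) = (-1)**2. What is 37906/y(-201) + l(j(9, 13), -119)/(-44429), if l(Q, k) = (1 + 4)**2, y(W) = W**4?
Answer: -39121894351/72518826547629 ≈ -0.00053947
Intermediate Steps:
j(M, d) = 1
l(Q, k) = 25 (l(Q, k) = 5**2 = 25)
37906/y(-201) + l(j(9, 13), -119)/(-44429) = 37906/((-201)**4) + 25/(-44429) = 37906/1632240801 + 25*(-1/44429) = 37906*(1/1632240801) - 25/44429 = 37906/1632240801 - 25/44429 = -39121894351/72518826547629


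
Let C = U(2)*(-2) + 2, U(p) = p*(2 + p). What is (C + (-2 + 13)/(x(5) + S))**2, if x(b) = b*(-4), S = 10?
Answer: 22801/100 ≈ 228.01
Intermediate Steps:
x(b) = -4*b
C = -14 (C = (2*(2 + 2))*(-2) + 2 = (2*4)*(-2) + 2 = 8*(-2) + 2 = -16 + 2 = -14)
(C + (-2 + 13)/(x(5) + S))**2 = (-14 + (-2 + 13)/(-4*5 + 10))**2 = (-14 + 11/(-20 + 10))**2 = (-14 + 11/(-10))**2 = (-14 + 11*(-1/10))**2 = (-14 - 11/10)**2 = (-151/10)**2 = 22801/100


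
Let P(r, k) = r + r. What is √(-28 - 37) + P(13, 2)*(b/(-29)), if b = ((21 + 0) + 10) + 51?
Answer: -2132/29 + I*√65 ≈ -73.517 + 8.0623*I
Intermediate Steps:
P(r, k) = 2*r
b = 82 (b = (21 + 10) + 51 = 31 + 51 = 82)
√(-28 - 37) + P(13, 2)*(b/(-29)) = √(-28 - 37) + (2*13)*(82/(-29)) = √(-65) + 26*(82*(-1/29)) = I*√65 + 26*(-82/29) = I*√65 - 2132/29 = -2132/29 + I*√65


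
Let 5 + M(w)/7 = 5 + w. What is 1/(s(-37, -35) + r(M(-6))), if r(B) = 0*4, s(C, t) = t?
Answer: -1/35 ≈ -0.028571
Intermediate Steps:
M(w) = 7*w (M(w) = -35 + 7*(5 + w) = -35 + (35 + 7*w) = 7*w)
r(B) = 0
1/(s(-37, -35) + r(M(-6))) = 1/(-35 + 0) = 1/(-35) = -1/35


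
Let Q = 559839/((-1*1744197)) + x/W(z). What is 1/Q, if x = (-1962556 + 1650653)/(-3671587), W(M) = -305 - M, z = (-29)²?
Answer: -1829706008754/587420659079 ≈ -3.1148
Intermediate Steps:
z = 841
x = 311903/3671587 (x = -311903*(-1/3671587) = 311903/3671587 ≈ 0.084950)
Q = -587420659079/1829706008754 (Q = 559839/((-1*1744197)) + 311903/(3671587*(-305 - 1*841)) = 559839/(-1744197) + 311903/(3671587*(-305 - 841)) = 559839*(-1/1744197) + (311903/3671587)/(-1146) = -26659/83057 + (311903/3671587)*(-1/1146) = -26659/83057 - 1633/22029522 = -587420659079/1829706008754 ≈ -0.32105)
1/Q = 1/(-587420659079/1829706008754) = -1829706008754/587420659079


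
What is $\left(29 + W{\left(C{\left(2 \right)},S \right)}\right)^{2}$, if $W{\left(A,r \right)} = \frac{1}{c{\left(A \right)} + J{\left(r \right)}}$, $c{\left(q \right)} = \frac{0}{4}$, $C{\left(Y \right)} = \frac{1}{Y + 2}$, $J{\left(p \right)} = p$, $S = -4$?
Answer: $\frac{13225}{16} \approx 826.56$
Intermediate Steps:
$C{\left(Y \right)} = \frac{1}{2 + Y}$
$c{\left(q \right)} = 0$ ($c{\left(q \right)} = 0 \cdot \frac{1}{4} = 0$)
$W{\left(A,r \right)} = \frac{1}{r}$ ($W{\left(A,r \right)} = \frac{1}{0 + r} = \frac{1}{r}$)
$\left(29 + W{\left(C{\left(2 \right)},S \right)}\right)^{2} = \left(29 + \frac{1}{-4}\right)^{2} = \left(29 - \frac{1}{4}\right)^{2} = \left(\frac{115}{4}\right)^{2} = \frac{13225}{16}$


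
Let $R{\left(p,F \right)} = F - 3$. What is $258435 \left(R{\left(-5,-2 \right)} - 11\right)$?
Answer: $-4134960$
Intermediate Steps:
$R{\left(p,F \right)} = -3 + F$
$258435 \left(R{\left(-5,-2 \right)} - 11\right) = 258435 \left(\left(-3 - 2\right) - 11\right) = 258435 \left(-5 - 11\right) = 258435 \left(-16\right) = -4134960$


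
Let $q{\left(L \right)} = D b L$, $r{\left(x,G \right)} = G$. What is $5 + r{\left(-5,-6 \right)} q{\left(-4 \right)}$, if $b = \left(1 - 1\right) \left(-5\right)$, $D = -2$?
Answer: $5$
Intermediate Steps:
$b = 0$ ($b = 0 \left(-5\right) = 0$)
$q{\left(L \right)} = 0$ ($q{\left(L \right)} = \left(-2\right) 0 L = 0 L = 0$)
$5 + r{\left(-5,-6 \right)} q{\left(-4 \right)} = 5 - 0 = 5 + 0 = 5$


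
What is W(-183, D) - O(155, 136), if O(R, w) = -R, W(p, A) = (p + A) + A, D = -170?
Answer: -368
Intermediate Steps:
W(p, A) = p + 2*A (W(p, A) = (A + p) + A = p + 2*A)
W(-183, D) - O(155, 136) = (-183 + 2*(-170)) - (-1)*155 = (-183 - 340) - 1*(-155) = -523 + 155 = -368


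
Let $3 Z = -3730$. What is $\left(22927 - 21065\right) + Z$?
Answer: $\frac{1856}{3} \approx 618.67$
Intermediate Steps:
$Z = - \frac{3730}{3}$ ($Z = \frac{1}{3} \left(-3730\right) = - \frac{3730}{3} \approx -1243.3$)
$\left(22927 - 21065\right) + Z = \left(22927 - 21065\right) - \frac{3730}{3} = 1862 - \frac{3730}{3} = \frac{1856}{3}$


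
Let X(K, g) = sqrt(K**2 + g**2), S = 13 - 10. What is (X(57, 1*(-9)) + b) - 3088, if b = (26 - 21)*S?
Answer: -3073 + 3*sqrt(370) ≈ -3015.3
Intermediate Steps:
S = 3
b = 15 (b = (26 - 21)*3 = 5*3 = 15)
(X(57, 1*(-9)) + b) - 3088 = (sqrt(57**2 + (1*(-9))**2) + 15) - 3088 = (sqrt(3249 + (-9)**2) + 15) - 3088 = (sqrt(3249 + 81) + 15) - 3088 = (sqrt(3330) + 15) - 3088 = (3*sqrt(370) + 15) - 3088 = (15 + 3*sqrt(370)) - 3088 = -3073 + 3*sqrt(370)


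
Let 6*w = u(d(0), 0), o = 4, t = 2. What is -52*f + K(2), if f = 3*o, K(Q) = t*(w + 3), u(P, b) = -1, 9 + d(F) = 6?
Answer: -1855/3 ≈ -618.33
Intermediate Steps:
d(F) = -3 (d(F) = -9 + 6 = -3)
w = -1/6 (w = (1/6)*(-1) = -1/6 ≈ -0.16667)
K(Q) = 17/3 (K(Q) = 2*(-1/6 + 3) = 2*(17/6) = 17/3)
f = 12 (f = 3*4 = 12)
-52*f + K(2) = -52*12 + 17/3 = -624 + 17/3 = -1855/3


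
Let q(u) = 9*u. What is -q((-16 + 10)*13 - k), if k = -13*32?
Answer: -3042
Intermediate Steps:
k = -416
-q((-16 + 10)*13 - k) = -9*((-16 + 10)*13 - 1*(-416)) = -9*(-6*13 + 416) = -9*(-78 + 416) = -9*338 = -1*3042 = -3042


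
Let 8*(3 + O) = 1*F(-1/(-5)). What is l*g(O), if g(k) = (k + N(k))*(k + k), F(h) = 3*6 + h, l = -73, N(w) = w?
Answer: -61393/400 ≈ -153.48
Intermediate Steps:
F(h) = 18 + h
O = -29/40 (O = -3 + (1*(18 - 1/(-5)))/8 = -3 + (1*(18 - 1*(-⅕)))/8 = -3 + (1*(18 + ⅕))/8 = -3 + (1*(91/5))/8 = -3 + (⅛)*(91/5) = -3 + 91/40 = -29/40 ≈ -0.72500)
g(k) = 4*k² (g(k) = (k + k)*(k + k) = (2*k)*(2*k) = 4*k²)
l*g(O) = -292*(-29/40)² = -292*841/1600 = -73*841/400 = -61393/400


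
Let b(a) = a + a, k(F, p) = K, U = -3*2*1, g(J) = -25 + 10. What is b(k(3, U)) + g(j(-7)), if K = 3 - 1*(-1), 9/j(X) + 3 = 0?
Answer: -7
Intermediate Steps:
j(X) = -3 (j(X) = 9/(-3 + 0) = 9/(-3) = 9*(-⅓) = -3)
g(J) = -15
U = -6 (U = -6*1 = -6)
K = 4 (K = 3 + 1 = 4)
k(F, p) = 4
b(a) = 2*a
b(k(3, U)) + g(j(-7)) = 2*4 - 15 = 8 - 15 = -7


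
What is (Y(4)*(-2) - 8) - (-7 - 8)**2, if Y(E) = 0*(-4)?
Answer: -233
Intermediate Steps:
Y(E) = 0
(Y(4)*(-2) - 8) - (-7 - 8)**2 = (0*(-2) - 8) - (-7 - 8)**2 = (0 - 8) - 1*(-15)**2 = -8 - 1*225 = -8 - 225 = -233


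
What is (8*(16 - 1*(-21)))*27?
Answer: 7992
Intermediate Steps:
(8*(16 - 1*(-21)))*27 = (8*(16 + 21))*27 = (8*37)*27 = 296*27 = 7992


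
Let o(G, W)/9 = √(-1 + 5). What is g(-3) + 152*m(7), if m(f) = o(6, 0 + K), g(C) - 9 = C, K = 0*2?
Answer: 2742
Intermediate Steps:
K = 0
g(C) = 9 + C
o(G, W) = 18 (o(G, W) = 9*√(-1 + 5) = 9*√4 = 9*2 = 18)
m(f) = 18
g(-3) + 152*m(7) = (9 - 3) + 152*18 = 6 + 2736 = 2742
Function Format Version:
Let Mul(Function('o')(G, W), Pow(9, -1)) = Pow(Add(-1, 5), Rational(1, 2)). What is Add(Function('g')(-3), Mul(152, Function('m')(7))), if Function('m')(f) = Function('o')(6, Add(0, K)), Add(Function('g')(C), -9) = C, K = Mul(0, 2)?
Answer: 2742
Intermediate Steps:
K = 0
Function('g')(C) = Add(9, C)
Function('o')(G, W) = 18 (Function('o')(G, W) = Mul(9, Pow(Add(-1, 5), Rational(1, 2))) = Mul(9, Pow(4, Rational(1, 2))) = Mul(9, 2) = 18)
Function('m')(f) = 18
Add(Function('g')(-3), Mul(152, Function('m')(7))) = Add(Add(9, -3), Mul(152, 18)) = Add(6, 2736) = 2742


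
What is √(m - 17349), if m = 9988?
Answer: I*√7361 ≈ 85.796*I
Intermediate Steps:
√(m - 17349) = √(9988 - 17349) = √(-7361) = I*√7361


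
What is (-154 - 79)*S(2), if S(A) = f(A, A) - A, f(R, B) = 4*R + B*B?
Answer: -2330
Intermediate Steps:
f(R, B) = B**2 + 4*R (f(R, B) = 4*R + B**2 = B**2 + 4*R)
S(A) = A**2 + 3*A (S(A) = (A**2 + 4*A) - A = A**2 + 3*A)
(-154 - 79)*S(2) = (-154 - 79)*(2*(3 + 2)) = -466*5 = -233*10 = -2330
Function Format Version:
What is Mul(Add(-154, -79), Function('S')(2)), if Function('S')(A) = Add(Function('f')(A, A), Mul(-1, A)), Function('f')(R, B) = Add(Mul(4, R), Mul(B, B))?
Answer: -2330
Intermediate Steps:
Function('f')(R, B) = Add(Pow(B, 2), Mul(4, R)) (Function('f')(R, B) = Add(Mul(4, R), Pow(B, 2)) = Add(Pow(B, 2), Mul(4, R)))
Function('S')(A) = Add(Pow(A, 2), Mul(3, A)) (Function('S')(A) = Add(Add(Pow(A, 2), Mul(4, A)), Mul(-1, A)) = Add(Pow(A, 2), Mul(3, A)))
Mul(Add(-154, -79), Function('S')(2)) = Mul(Add(-154, -79), Mul(2, Add(3, 2))) = Mul(-233, Mul(2, 5)) = Mul(-233, 10) = -2330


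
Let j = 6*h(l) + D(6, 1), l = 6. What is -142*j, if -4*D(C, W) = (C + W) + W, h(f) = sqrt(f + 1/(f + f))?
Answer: 284 - 142*sqrt(219) ≈ -1817.4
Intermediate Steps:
h(f) = sqrt(f + 1/(2*f))
D(C, W) = -W/2 - C/4 (D(C, W) = -((C + W) + W)/4 = -(C + 2*W)/4 = -W/2 - C/4)
j = -2 + sqrt(219) (j = 6*(sqrt(2/6 + 4*6)/2) + (-1/2*1 - 1/4*6) = 6*(sqrt(2*(1/6) + 24)/2) + (-1/2 - 3/2) = 6*(sqrt(1/3 + 24)/2) - 2 = 6*(sqrt(73/3)/2) - 2 = 6*((sqrt(219)/3)/2) - 2 = 6*(sqrt(219)/6) - 2 = sqrt(219) - 2 = -2 + sqrt(219) ≈ 12.799)
-142*j = -142*(-2 + sqrt(219)) = 284 - 142*sqrt(219)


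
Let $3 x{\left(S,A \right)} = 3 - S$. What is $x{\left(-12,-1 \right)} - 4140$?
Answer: $-4135$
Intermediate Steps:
$x{\left(S,A \right)} = 1 - \frac{S}{3}$ ($x{\left(S,A \right)} = \frac{3 - S}{3} = 1 - \frac{S}{3}$)
$x{\left(-12,-1 \right)} - 4140 = \left(1 - -4\right) - 4140 = \left(1 + 4\right) - 4140 = 5 - 4140 = -4135$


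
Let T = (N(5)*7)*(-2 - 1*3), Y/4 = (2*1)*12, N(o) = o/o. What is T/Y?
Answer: -35/96 ≈ -0.36458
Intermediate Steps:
N(o) = 1
Y = 96 (Y = 4*((2*1)*12) = 4*(2*12) = 4*24 = 96)
T = -35 (T = (1*7)*(-2 - 1*3) = 7*(-2 - 3) = 7*(-5) = -35)
T/Y = -35/96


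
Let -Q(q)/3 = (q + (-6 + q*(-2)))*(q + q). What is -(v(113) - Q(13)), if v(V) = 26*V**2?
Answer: -330512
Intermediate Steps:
Q(q) = -6*q*(-6 - q) (Q(q) = -3*(q + (-6 + q*(-2)))*(q + q) = -3*(q + (-6 - 2*q))*2*q = -3*(-6 - q)*2*q = -6*q*(-6 - q))
-(v(113) - Q(13)) = -(26*113**2 - 6*13*(6 + 13)) = -(26*12769 - 6*13*19) = -(331994 - 1*1482) = -(331994 - 1482) = -1*330512 = -330512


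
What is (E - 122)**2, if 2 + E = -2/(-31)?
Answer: 14760964/961 ≈ 15360.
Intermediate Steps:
E = -60/31 (E = -2 - 2/(-31) = -2 - 2*(-1/31) = -2 + 2/31 = -60/31 ≈ -1.9355)
(E - 122)**2 = (-60/31 - 122)**2 = (-3842/31)**2 = 14760964/961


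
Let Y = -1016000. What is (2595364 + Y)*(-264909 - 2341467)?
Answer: -4116416424864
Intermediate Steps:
(2595364 + Y)*(-264909 - 2341467) = (2595364 - 1016000)*(-264909 - 2341467) = 1579364*(-2606376) = -4116416424864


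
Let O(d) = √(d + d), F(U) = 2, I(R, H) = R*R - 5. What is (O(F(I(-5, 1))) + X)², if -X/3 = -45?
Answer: 18769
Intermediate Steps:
I(R, H) = -5 + R² (I(R, H) = R² - 5 = -5 + R²)
X = 135 (X = -3*(-45) = 135)
O(d) = √2*√d (O(d) = √(2*d) = √2*√d)
(O(F(I(-5, 1))) + X)² = (√2*√2 + 135)² = (2 + 135)² = 137² = 18769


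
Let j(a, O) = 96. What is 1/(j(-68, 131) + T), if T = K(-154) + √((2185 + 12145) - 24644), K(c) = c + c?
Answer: -106/27629 - 3*I*√1146/55258 ≈ -0.0038365 - 0.0018379*I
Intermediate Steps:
K(c) = 2*c
T = -308 + 3*I*√1146 (T = 2*(-154) + √((2185 + 12145) - 24644) = -308 + √(14330 - 24644) = -308 + √(-10314) = -308 + 3*I*√1146 ≈ -308.0 + 101.56*I)
1/(j(-68, 131) + T) = 1/(96 + (-308 + 3*I*√1146)) = 1/(-212 + 3*I*√1146)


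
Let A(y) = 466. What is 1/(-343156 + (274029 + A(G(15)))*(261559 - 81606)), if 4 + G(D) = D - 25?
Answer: 1/49395855579 ≈ 2.0245e-11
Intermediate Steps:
G(D) = -29 + D (G(D) = -4 + (D - 25) = -4 + (-25 + D) = -29 + D)
1/(-343156 + (274029 + A(G(15)))*(261559 - 81606)) = 1/(-343156 + (274029 + 466)*(261559 - 81606)) = 1/(-343156 + 274495*179953) = 1/(-343156 + 49396198735) = 1/49395855579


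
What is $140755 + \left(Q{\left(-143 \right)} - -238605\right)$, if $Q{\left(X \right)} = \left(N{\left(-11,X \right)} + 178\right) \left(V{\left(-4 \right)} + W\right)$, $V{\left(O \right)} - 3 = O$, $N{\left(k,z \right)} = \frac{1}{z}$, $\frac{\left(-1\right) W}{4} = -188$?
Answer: $\frac{73363683}{143} \approx 5.1303 \cdot 10^{5}$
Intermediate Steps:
$W = 752$ ($W = \left(-4\right) \left(-188\right) = 752$)
$V{\left(O \right)} = 3 + O$
$Q{\left(X \right)} = 133678 + \frac{751}{X}$ ($Q{\left(X \right)} = \left(\frac{1}{X} + 178\right) \left(\left(3 - 4\right) + 752\right) = \left(178 + \frac{1}{X}\right) \left(-1 + 752\right) = \left(178 + \frac{1}{X}\right) 751 = 133678 + \frac{751}{X}$)
$140755 + \left(Q{\left(-143 \right)} - -238605\right) = 140755 + \left(\left(133678 + \frac{751}{-143}\right) - -238605\right) = 140755 + \left(\left(133678 + 751 \left(- \frac{1}{143}\right)\right) + 238605\right) = 140755 + \left(\left(133678 - \frac{751}{143}\right) + 238605\right) = 140755 + \left(\frac{19115203}{143} + 238605\right) = 140755 + \frac{53235718}{143} = \frac{73363683}{143}$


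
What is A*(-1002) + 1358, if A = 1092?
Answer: -1092826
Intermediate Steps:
A*(-1002) + 1358 = 1092*(-1002) + 1358 = -1094184 + 1358 = -1092826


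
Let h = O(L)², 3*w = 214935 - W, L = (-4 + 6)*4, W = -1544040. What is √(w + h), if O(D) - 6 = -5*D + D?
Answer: √587001 ≈ 766.16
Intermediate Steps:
L = 8 (L = 2*4 = 8)
O(D) = 6 - 4*D (O(D) = 6 + (-5*D + D) = 6 - 4*D)
w = 586325 (w = (214935 - 1*(-1544040))/3 = (214935 + 1544040)/3 = (⅓)*1758975 = 586325)
h = 676 (h = (6 - 4*8)² = (6 - 32)² = (-26)² = 676)
√(w + h) = √(586325 + 676) = √587001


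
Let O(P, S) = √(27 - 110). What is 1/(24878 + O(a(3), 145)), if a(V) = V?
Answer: 24878/618914967 - I*√83/618914967 ≈ 4.0196e-5 - 1.472e-8*I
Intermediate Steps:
O(P, S) = I*√83 (O(P, S) = √(-83) = I*√83)
1/(24878 + O(a(3), 145)) = 1/(24878 + I*√83)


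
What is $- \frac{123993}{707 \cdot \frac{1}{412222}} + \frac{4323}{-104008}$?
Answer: $- \frac{5316123718579929}{73533656} \approx -7.2295 \cdot 10^{7}$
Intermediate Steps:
$- \frac{123993}{707 \cdot \frac{1}{412222}} + \frac{4323}{-104008} = - \frac{123993}{707 \cdot \frac{1}{412222}} + 4323 \left(- \frac{1}{104008}\right) = - \frac{123993}{\frac{707}{412222}} - \frac{4323}{104008} = \left(-123993\right) \frac{412222}{707} - \frac{4323}{104008} = - \frac{51112642446}{707} - \frac{4323}{104008} = - \frac{5316123718579929}{73533656}$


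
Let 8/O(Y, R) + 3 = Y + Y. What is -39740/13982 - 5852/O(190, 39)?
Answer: -3855932781/13982 ≈ -2.7578e+5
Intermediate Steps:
O(Y, R) = 8/(-3 + 2*Y) (O(Y, R) = 8/(-3 + (Y + Y)) = 8/(-3 + 2*Y))
-39740/13982 - 5852/O(190, 39) = -39740/13982 - 5852/(8/(-3 + 2*190)) = -39740*1/13982 - 5852/(8/(-3 + 380)) = -19870/6991 - 5852/(8/377) = -19870/6991 - 5852/(8*(1/377)) = -19870/6991 - 5852/8/377 = -19870/6991 - 5852*377/8 = -19870/6991 - 551551/2 = -3855932781/13982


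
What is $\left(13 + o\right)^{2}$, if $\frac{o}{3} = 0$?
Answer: $169$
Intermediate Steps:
$o = 0$ ($o = 3 \cdot 0 = 0$)
$\left(13 + o\right)^{2} = \left(13 + 0\right)^{2} = 13^{2} = 169$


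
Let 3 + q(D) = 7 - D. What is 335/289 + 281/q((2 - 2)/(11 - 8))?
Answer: 82549/1156 ≈ 71.409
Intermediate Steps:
q(D) = 4 - D (q(D) = -3 + (7 - D) = 4 - D)
335/289 + 281/q((2 - 2)/(11 - 8)) = 335/289 + 281/(4 - (2 - 2)/(11 - 8)) = 335*(1/289) + 281/(4 - 0/3) = 335/289 + 281/(4 - 0/3) = 335/289 + 281/(4 - 1*0) = 335/289 + 281/(4 + 0) = 335/289 + 281/4 = 82549/1156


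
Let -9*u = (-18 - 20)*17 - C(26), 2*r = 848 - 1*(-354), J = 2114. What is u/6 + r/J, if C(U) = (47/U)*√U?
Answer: 699049/57078 + 47*√26/1404 ≈ 12.418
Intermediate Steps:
C(U) = 47/√U
r = 601 (r = (848 - 1*(-354))/2 = (848 + 354)/2 = (½)*1202 = 601)
u = 646/9 + 47*√26/234 (u = -((-18 - 20)*17 - 47/√26)/9 = -(-38*17 - 47*√26/26)/9 = -(-646 - 47*√26/26)/9 = 646/9 + 47*√26/234 ≈ 72.802)
u/6 + r/J = (646/9 + 47*√26/234)/6 + 601/2114 = (646/9 + 47*√26/234)*(⅙) + 601*(1/2114) = (323/27 + 47*√26/1404) + 601/2114 = 699049/57078 + 47*√26/1404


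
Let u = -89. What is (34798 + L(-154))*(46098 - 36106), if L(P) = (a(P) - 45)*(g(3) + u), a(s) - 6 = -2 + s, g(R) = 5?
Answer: 511370576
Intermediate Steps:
a(s) = 4 + s (a(s) = 6 + (-2 + s) = 4 + s)
L(P) = 3444 - 84*P (L(P) = ((4 + P) - 45)*(5 - 89) = (-41 + P)*(-84) = 3444 - 84*P)
(34798 + L(-154))*(46098 - 36106) = (34798 + (3444 - 84*(-154)))*(46098 - 36106) = (34798 + (3444 + 12936))*9992 = (34798 + 16380)*9992 = 51178*9992 = 511370576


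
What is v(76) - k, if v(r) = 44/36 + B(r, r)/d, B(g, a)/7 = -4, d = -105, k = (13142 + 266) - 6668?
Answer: -303233/45 ≈ -6738.5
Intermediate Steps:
k = 6740 (k = 13408 - 6668 = 6740)
B(g, a) = -28 (B(g, a) = 7*(-4) = -28)
v(r) = 67/45 (v(r) = 44/36 - 28/(-105) = 44*(1/36) - 28*(-1/105) = 11/9 + 4/15 = 67/45)
v(76) - k = 67/45 - 1*6740 = 67/45 - 6740 = -303233/45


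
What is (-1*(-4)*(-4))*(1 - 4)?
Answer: 48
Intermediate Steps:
(-1*(-4)*(-4))*(1 - 4) = (4*(-4))*(-3) = -16*(-3) = 48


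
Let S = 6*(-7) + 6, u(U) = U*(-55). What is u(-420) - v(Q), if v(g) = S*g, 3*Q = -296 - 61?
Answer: 18816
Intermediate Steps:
u(U) = -55*U
Q = -119 (Q = (-296 - 61)/3 = (⅓)*(-357) = -119)
S = -36 (S = -42 + 6 = -36)
v(g) = -36*g
u(-420) - v(Q) = -55*(-420) - (-36)*(-119) = 23100 - 1*4284 = 23100 - 4284 = 18816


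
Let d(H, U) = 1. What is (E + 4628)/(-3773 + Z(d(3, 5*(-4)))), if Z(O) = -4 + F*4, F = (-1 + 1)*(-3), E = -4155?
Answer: -473/3777 ≈ -0.12523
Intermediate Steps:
F = 0 (F = 0*(-3) = 0)
Z(O) = -4 (Z(O) = -4 + 0*4 = -4 + 0 = -4)
(E + 4628)/(-3773 + Z(d(3, 5*(-4)))) = (-4155 + 4628)/(-3773 - 4) = 473/(-3777) = 473*(-1/3777) = -473/3777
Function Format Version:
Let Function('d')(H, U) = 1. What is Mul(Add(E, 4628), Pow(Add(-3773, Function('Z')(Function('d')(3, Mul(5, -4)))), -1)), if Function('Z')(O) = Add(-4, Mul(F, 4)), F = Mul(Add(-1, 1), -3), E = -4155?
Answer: Rational(-473, 3777) ≈ -0.12523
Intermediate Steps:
F = 0 (F = Mul(0, -3) = 0)
Function('Z')(O) = -4 (Function('Z')(O) = Add(-4, Mul(0, 4)) = Add(-4, 0) = -4)
Mul(Add(E, 4628), Pow(Add(-3773, Function('Z')(Function('d')(3, Mul(5, -4)))), -1)) = Mul(Add(-4155, 4628), Pow(Add(-3773, -4), -1)) = Mul(473, Pow(-3777, -1)) = Mul(473, Rational(-1, 3777)) = Rational(-473, 3777)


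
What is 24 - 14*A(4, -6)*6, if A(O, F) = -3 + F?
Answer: 780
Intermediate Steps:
24 - 14*A(4, -6)*6 = 24 - 14*(-3 - 6)*6 = 24 - (-126)*6 = 24 - 14*(-54) = 24 + 756 = 780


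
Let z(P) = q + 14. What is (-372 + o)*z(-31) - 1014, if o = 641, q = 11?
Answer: 5711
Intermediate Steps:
z(P) = 25 (z(P) = 11 + 14 = 25)
(-372 + o)*z(-31) - 1014 = (-372 + 641)*25 - 1014 = 269*25 - 1014 = 6725 - 1014 = 5711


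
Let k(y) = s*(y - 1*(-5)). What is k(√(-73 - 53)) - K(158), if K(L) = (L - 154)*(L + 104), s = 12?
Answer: -988 + 36*I*√14 ≈ -988.0 + 134.7*I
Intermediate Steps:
K(L) = (-154 + L)*(104 + L)
k(y) = 60 + 12*y (k(y) = 12*(y - 1*(-5)) = 12*(y + 5) = 12*(5 + y) = 60 + 12*y)
k(√(-73 - 53)) - K(158) = (60 + 12*√(-73 - 53)) - (-16016 + 158² - 50*158) = (60 + 12*√(-126)) - (-16016 + 24964 - 7900) = (60 + 12*(3*I*√14)) - 1*1048 = (60 + 36*I*√14) - 1048 = -988 + 36*I*√14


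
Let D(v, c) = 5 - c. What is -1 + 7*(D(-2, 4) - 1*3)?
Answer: -15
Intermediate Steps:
-1 + 7*(D(-2, 4) - 1*3) = -1 + 7*((5 - 1*4) - 1*3) = -1 + 7*((5 - 4) - 3) = -1 + 7*(1 - 3) = -1 + 7*(-2) = -1 - 14 = -15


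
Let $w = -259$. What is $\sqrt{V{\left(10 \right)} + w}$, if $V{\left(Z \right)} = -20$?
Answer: $3 i \sqrt{31} \approx 16.703 i$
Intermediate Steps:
$\sqrt{V{\left(10 \right)} + w} = \sqrt{-20 - 259} = \sqrt{-279} = 3 i \sqrt{31}$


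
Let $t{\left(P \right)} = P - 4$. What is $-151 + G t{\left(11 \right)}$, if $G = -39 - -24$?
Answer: $-256$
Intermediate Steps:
$t{\left(P \right)} = -4 + P$
$G = -15$ ($G = -39 + 24 = -15$)
$-151 + G t{\left(11 \right)} = -151 - 15 \left(-4 + 11\right) = -151 - 105 = -256$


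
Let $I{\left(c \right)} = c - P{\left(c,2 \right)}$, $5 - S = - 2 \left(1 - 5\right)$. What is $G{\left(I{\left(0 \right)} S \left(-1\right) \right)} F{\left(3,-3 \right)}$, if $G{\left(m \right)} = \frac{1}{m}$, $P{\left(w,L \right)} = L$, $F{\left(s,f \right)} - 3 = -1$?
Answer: $- \frac{1}{3} \approx -0.33333$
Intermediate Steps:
$F{\left(s,f \right)} = 2$ ($F{\left(s,f \right)} = 3 - 1 = 2$)
$S = -3$ ($S = 5 - - 2 \left(1 - 5\right) = 5 - \left(-2\right) \left(-4\right) = 5 - 8 = -3$)
$I{\left(c \right)} = -2 + c$ ($I{\left(c \right)} = c - 2 = -2 + c$)
$G{\left(I{\left(0 \right)} S \left(-1\right) \right)} F{\left(3,-3 \right)} = \frac{1}{\left(-2 + 0\right) \left(-3\right) \left(-1\right)} 2 = \frac{1}{\left(-2\right) \left(-3\right) \left(-1\right)} 2 = \frac{1}{6 \left(-1\right)} 2 = \frac{1}{-6} \cdot 2 = \left(- \frac{1}{6}\right) 2 = - \frac{1}{3}$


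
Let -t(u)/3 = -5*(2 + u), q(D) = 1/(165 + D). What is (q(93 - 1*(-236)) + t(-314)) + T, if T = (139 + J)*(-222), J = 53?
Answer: -23368175/494 ≈ -47304.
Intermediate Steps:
t(u) = 30 + 15*u (t(u) = -(-15)*(2 + u) = -3*(-10 - 5*u) = 30 + 15*u)
T = -42624 (T = (139 + 53)*(-222) = 192*(-222) = -42624)
(q(93 - 1*(-236)) + t(-314)) + T = (1/(165 + (93 - 1*(-236))) + (30 + 15*(-314))) - 42624 = (1/(165 + (93 + 236)) + (30 - 4710)) - 42624 = (1/(165 + 329) - 4680) - 42624 = (1/494 - 4680) - 42624 = -2311919/494 - 42624 = -23368175/494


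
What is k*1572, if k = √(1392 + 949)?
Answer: 1572*√2341 ≈ 76060.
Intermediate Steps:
k = √2341 ≈ 48.384
k*1572 = √2341*1572 = 1572*√2341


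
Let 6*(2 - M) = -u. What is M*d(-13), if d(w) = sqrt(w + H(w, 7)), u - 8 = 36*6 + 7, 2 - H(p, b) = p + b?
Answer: 81*I*sqrt(5)/2 ≈ 90.561*I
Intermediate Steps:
H(p, b) = 2 - b - p (H(p, b) = 2 - (p + b) = 2 - (b + p) = 2 + (-b - p) = 2 - b - p)
u = 231 (u = 8 + (36*6 + 7) = 8 + (216 + 7) = 8 + 223 = 231)
M = 81/2 (M = 2 - (-1)*231/6 = 2 - 1/6*(-231) = 2 + 77/2 = 81/2 ≈ 40.500)
d(w) = I*sqrt(5) (d(w) = sqrt(w + (2 - 1*7 - w)) = sqrt(w + (2 - 7 - w)) = sqrt(w + (-5 - w)) = sqrt(-5) = I*sqrt(5))
M*d(-13) = 81*(I*sqrt(5))/2 = 81*I*sqrt(5)/2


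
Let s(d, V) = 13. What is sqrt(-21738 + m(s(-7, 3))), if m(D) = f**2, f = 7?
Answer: 23*I*sqrt(41) ≈ 147.27*I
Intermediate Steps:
m(D) = 49 (m(D) = 7**2 = 49)
sqrt(-21738 + m(s(-7, 3))) = sqrt(-21738 + 49) = sqrt(-21689) = 23*I*sqrt(41)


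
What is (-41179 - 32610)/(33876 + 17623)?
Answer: -73789/51499 ≈ -1.4328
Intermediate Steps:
(-41179 - 32610)/(33876 + 17623) = -73789/51499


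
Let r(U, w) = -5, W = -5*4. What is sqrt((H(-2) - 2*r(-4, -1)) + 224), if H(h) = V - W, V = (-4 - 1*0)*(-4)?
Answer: 3*sqrt(30) ≈ 16.432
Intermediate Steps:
W = -20
V = 16 (V = (-4 + 0)*(-4) = -4*(-4) = 16)
H(h) = 36 (H(h) = 16 - 1*(-20) = 16 + 20 = 36)
sqrt((H(-2) - 2*r(-4, -1)) + 224) = sqrt((36 - 2*(-5)) + 224) = sqrt((36 + 10) + 224) = sqrt(46 + 224) = sqrt(270) = 3*sqrt(30)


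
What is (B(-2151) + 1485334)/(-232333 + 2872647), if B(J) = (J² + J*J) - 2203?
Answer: 10736733/2640314 ≈ 4.0665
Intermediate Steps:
B(J) = -2203 + 2*J² (B(J) = (J² + J²) - 2203 = 2*J² - 2203 = -2203 + 2*J²)
(B(-2151) + 1485334)/(-232333 + 2872647) = ((-2203 + 2*(-2151)²) + 1485334)/(-232333 + 2872647) = ((-2203 + 2*4626801) + 1485334)/2640314 = ((-2203 + 9253602) + 1485334)*(1/2640314) = (9251399 + 1485334)*(1/2640314) = 10736733*(1/2640314) = 10736733/2640314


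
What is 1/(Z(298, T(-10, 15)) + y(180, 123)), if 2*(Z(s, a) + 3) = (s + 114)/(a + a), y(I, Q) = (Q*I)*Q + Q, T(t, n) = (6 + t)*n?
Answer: 60/163400297 ≈ 3.6720e-7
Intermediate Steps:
T(t, n) = n*(6 + t)
y(I, Q) = Q + I*Q**2 (y(I, Q) = (I*Q)*Q + Q = I*Q**2 + Q = Q + I*Q**2)
Z(s, a) = -3 + (114 + s)/(4*a) (Z(s, a) = -3 + ((s + 114)/(a + a))/2 = -3 + ((114 + s)/((2*a)))/2 = -3 + ((114 + s)*(1/(2*a)))/2 = -3 + ((114 + s)/(2*a))/2 = -3 + (114 + s)/(4*a))
1/(Z(298, T(-10, 15)) + y(180, 123)) = 1/((114 + 298 - 180*(6 - 10))/(4*((15*(6 - 10)))) + 123*(1 + 180*123)) = 1/((114 + 298 - 180*(-4))/(4*((15*(-4)))) + 123*(1 + 22140)) = 1/((1/4)*(114 + 298 - 12*(-60))/(-60) + 123*22141) = 1/((1/4)*(-1/60)*(114 + 298 + 720) + 2723343) = 1/((1/4)*(-1/60)*1132 + 2723343) = 1/(-283/60 + 2723343) = 1/(163400297/60) = 60/163400297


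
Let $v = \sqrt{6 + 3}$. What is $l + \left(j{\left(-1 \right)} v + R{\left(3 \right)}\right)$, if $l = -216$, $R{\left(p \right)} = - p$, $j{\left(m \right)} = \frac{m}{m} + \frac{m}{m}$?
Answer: $-213$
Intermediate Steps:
$j{\left(m \right)} = 2$ ($j{\left(m \right)} = 1 + 1 = 2$)
$v = 3$ ($v = \sqrt{9} = 3$)
$l + \left(j{\left(-1 \right)} v + R{\left(3 \right)}\right) = -216 + \left(2 \cdot 3 - 3\right) = -216 + \left(6 - 3\right) = -216 + 3 = -213$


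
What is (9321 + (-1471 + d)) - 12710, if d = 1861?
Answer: -2999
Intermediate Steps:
(9321 + (-1471 + d)) - 12710 = (9321 + (-1471 + 1861)) - 12710 = (9321 + 390) - 12710 = 9711 - 12710 = -2999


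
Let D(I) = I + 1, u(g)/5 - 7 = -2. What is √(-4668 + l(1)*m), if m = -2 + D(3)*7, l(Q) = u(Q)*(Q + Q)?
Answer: 2*I*√842 ≈ 58.034*I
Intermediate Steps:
u(g) = 25 (u(g) = 35 + 5*(-2) = 35 - 10 = 25)
D(I) = 1 + I
l(Q) = 50*Q (l(Q) = 25*(Q + Q) = 25*(2*Q) = 50*Q)
m = 26 (m = -2 + (1 + 3)*7 = -2 + 4*7 = -2 + 28 = 26)
√(-4668 + l(1)*m) = √(-4668 + (50*1)*26) = √(-4668 + 50*26) = √(-4668 + 1300) = √(-3368) = 2*I*√842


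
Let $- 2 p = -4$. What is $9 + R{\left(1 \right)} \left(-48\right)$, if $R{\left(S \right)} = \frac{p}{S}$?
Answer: $-87$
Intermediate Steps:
$p = 2$ ($p = \left(- \frac{1}{2}\right) \left(-4\right) = 2$)
$R{\left(S \right)} = \frac{2}{S}$
$9 + R{\left(1 \right)} \left(-48\right) = 9 + \frac{2}{1} \left(-48\right) = 9 + 2 \cdot 1 \left(-48\right) = 9 + 2 \left(-48\right) = 9 - 96 = -87$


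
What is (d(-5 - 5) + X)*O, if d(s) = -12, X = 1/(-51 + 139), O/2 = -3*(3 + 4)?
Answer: 22155/44 ≈ 503.52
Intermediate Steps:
O = -42 (O = 2*(-3*(3 + 4)) = 2*(-3*7) = 2*(-21) = -42)
X = 1/88 ≈ 0.011364
(d(-5 - 5) + X)*O = (-12 + 1/88)*(-42) = -1055/88*(-42) = 22155/44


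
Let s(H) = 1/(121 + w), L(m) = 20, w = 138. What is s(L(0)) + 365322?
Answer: 94618399/259 ≈ 3.6532e+5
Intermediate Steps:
s(H) = 1/259 (s(H) = 1/(121 + 138) = 1/259)
s(L(0)) + 365322 = 1/259 + 365322 = 94618399/259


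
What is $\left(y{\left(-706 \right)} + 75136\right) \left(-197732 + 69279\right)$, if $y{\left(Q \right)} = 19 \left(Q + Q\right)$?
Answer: $-6205307524$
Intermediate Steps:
$y{\left(Q \right)} = 38 Q$ ($y{\left(Q \right)} = 19 \cdot 2 Q = 38 Q$)
$\left(y{\left(-706 \right)} + 75136\right) \left(-197732 + 69279\right) = \left(38 \left(-706\right) + 75136\right) \left(-197732 + 69279\right) = \left(-26828 + 75136\right) \left(-128453\right) = 48308 \left(-128453\right) = -6205307524$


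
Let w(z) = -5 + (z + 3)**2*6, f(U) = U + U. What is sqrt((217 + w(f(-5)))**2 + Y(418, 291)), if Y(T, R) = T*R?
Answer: sqrt(377674) ≈ 614.55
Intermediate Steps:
f(U) = 2*U
Y(T, R) = R*T
w(z) = -5 + 6*(3 + z)**2 (w(z) = -5 + (3 + z)**2*6 = -5 + 6*(3 + z)**2)
sqrt((217 + w(f(-5)))**2 + Y(418, 291)) = sqrt((217 + (-5 + 6*(3 + 2*(-5))**2))**2 + 291*418) = sqrt((217 + (-5 + 6*(3 - 10)**2))**2 + 121638) = sqrt((217 + (-5 + 6*(-7)**2))**2 + 121638) = sqrt((217 + (-5 + 6*49))**2 + 121638) = sqrt((217 + (-5 + 294))**2 + 121638) = sqrt((217 + 289)**2 + 121638) = sqrt(506**2 + 121638) = sqrt(256036 + 121638) = sqrt(377674)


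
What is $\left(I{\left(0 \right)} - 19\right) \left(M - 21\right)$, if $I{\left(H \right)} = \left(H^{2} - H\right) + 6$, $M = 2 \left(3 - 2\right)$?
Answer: $247$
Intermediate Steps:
$M = 2$ ($M = 2 \cdot 1 = 2$)
$I{\left(H \right)} = 6 + H^{2} - H$
$\left(I{\left(0 \right)} - 19\right) \left(M - 21\right) = \left(\left(6 + 0^{2} - 0\right) - 19\right) \left(2 - 21\right) = \left(\left(6 + 0 + 0\right) - 19\right) \left(-19\right) = \left(6 - 19\right) \left(-19\right) = \left(-13\right) \left(-19\right) = 247$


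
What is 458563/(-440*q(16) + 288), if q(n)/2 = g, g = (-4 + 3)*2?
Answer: 458563/2048 ≈ 223.91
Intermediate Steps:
g = -2 (g = -1*2 = -2)
q(n) = -4 (q(n) = 2*(-2) = -4)
458563/(-440*q(16) + 288) = 458563/(-440*(-4) + 288) = 458563/(1760 + 288) = 458563/2048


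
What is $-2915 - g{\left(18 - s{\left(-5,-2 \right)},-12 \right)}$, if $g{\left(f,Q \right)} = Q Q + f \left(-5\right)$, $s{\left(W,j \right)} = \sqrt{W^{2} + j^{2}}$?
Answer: $-2969 - 5 \sqrt{29} \approx -2995.9$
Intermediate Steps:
$g{\left(f,Q \right)} = Q^{2} - 5 f$
$-2915 - g{\left(18 - s{\left(-5,-2 \right)},-12 \right)} = -2915 - \left(\left(-12\right)^{2} - 5 \left(18 - \sqrt{\left(-5\right)^{2} + \left(-2\right)^{2}}\right)\right) = -2915 - \left(144 - 5 \left(18 - \sqrt{25 + 4}\right)\right) = -2915 - \left(144 - 5 \left(18 - \sqrt{29}\right)\right) = -2915 - \left(144 - \left(90 - 5 \sqrt{29}\right)\right) = -2915 - \left(54 + 5 \sqrt{29}\right) = -2969 - 5 \sqrt{29}$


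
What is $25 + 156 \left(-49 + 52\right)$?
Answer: $493$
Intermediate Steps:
$25 + 156 \left(-49 + 52\right) = 25 + 156 \cdot 3 = 25 + 468 = 493$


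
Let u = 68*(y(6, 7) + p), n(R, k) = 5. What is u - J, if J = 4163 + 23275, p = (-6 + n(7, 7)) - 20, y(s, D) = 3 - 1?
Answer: -28730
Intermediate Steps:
y(s, D) = 2
p = -21 (p = (-6 + 5) - 20 = -1 - 20 = -21)
u = -1292 (u = 68*(2 - 21) = 68*(-19) = -1292)
J = 27438
u - J = -1292 - 1*27438 = -1292 - 27438 = -28730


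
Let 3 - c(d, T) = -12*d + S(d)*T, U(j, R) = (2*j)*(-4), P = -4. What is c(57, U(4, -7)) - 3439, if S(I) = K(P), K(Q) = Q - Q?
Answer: -2752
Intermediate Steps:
U(j, R) = -8*j
K(Q) = 0
S(I) = 0
c(d, T) = 3 + 12*d (c(d, T) = 3 - (-12*d + 0*T) = 3 - (-12*d + 0) = 3 - (-12)*d = 3 + 12*d)
c(57, U(4, -7)) - 3439 = (3 + 12*57) - 3439 = (3 + 684) - 3439 = 687 - 3439 = -2752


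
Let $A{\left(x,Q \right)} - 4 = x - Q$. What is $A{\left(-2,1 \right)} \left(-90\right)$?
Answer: $-90$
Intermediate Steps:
$A{\left(x,Q \right)} = 4 + x - Q$ ($A{\left(x,Q \right)} = 4 - \left(Q - x\right) = 4 + x - Q$)
$A{\left(-2,1 \right)} \left(-90\right) = \left(4 - 2 - 1\right) \left(-90\right) = 1 \left(-90\right) = -90$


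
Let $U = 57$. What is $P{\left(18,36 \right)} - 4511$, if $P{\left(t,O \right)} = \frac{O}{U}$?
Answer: $- \frac{85697}{19} \approx -4510.4$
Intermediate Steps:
$P{\left(t,O \right)} = \frac{O}{57}$
$P{\left(18,36 \right)} - 4511 = \frac{1}{57} \cdot 36 - 4511 = \frac{12}{19} - 4511 = - \frac{85697}{19}$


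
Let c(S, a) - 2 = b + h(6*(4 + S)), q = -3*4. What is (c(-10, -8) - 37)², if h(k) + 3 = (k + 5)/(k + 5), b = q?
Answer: 2401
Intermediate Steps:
q = -12
b = -12
h(k) = -2 (h(k) = -3 + (k + 5)/(k + 5) = -3 + (5 + k)/(5 + k) = -3 + 1 = -2)
c(S, a) = -12 (c(S, a) = 2 + (-12 - 2) = 2 - 14 = -12)
(c(-10, -8) - 37)² = (-12 - 37)² = (-49)² = 2401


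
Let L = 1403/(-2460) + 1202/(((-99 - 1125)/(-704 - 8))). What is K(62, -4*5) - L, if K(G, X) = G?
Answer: -79871887/125460 ≈ -636.63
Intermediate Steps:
L = 87650407/125460 (L = 1403*(-1/2460) + 1202/((-1224/(-712))) = -1403/2460 + 1202/((-1224*(-1/712))) = -1403/2460 + 1202/(153/89) = -1403/2460 + 1202*(89/153) = -1403/2460 + 106978/153 = 87650407/125460 ≈ 698.63)
K(62, -4*5) - L = 62 - 1*87650407/125460 = 62 - 87650407/125460 = -79871887/125460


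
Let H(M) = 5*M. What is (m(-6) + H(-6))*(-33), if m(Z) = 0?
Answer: 990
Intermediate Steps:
(m(-6) + H(-6))*(-33) = (0 + 5*(-6))*(-33) = (0 - 30)*(-33) = -30*(-33) = 990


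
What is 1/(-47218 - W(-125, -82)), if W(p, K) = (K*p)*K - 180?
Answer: 1/793462 ≈ 1.2603e-6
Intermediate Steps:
W(p, K) = -180 + p*K² (W(p, K) = p*K² - 180 = -180 + p*K²)
1/(-47218 - W(-125, -82)) = 1/(-47218 - (-180 - 125*(-82)²)) = 1/(-47218 - (-180 - 125*6724)) = 1/(-47218 - (-180 - 840500)) = 1/(-47218 - 1*(-840680)) = 1/(-47218 + 840680) = 1/793462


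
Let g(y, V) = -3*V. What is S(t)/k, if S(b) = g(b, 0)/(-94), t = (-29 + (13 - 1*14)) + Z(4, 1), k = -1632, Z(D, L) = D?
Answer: 0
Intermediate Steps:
t = -26 (t = (-29 + (13 - 1*14)) + 4 = (-29 + (13 - 14)) + 4 = (-29 - 1) + 4 = -30 + 4 = -26)
S(b) = 0 (S(b) = -3*0/(-94) = 0*(-1/94) = 0)
S(t)/k = 0/(-1632) = 0*(-1/1632) = 0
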